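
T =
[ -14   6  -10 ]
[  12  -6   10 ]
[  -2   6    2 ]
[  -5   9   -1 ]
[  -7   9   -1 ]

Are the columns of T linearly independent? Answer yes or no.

yes

Row reduce T to echelon form.
R2 ← R2 + (6/7)·R1: [0, -6/7, 10/7]
R3 ← R3 − (1/7)·R1: [0, 36/7, 24/7]
R4 ← R4 − (5/14)·R1: [0, 48/7, 18/7]
R5 ← R5 − (1/2)·R1: [0, 6, 4]
R3 ← R3 + (6)·R2: [0, 0, 12]
R4 ← R4 + (8)·R2: [0, 0, 14]
R5 ← R5 + (7)·R2: [0, 0, 14]
R4 ← R4 − (7/6)·R3: [0, 0, 0]
R5 ← R5 − (7/6)·R3: [0, 0, 0]
3 pivots among 3 columns.
Every column is a pivot column, so the columns are linearly independent.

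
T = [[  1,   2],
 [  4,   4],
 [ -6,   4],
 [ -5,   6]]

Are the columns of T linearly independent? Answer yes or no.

Row reduce T to echelon form.
R2 ← R2 − (4)·R1: [0, -4]
R3 ← R3 + (6)·R1: [0, 16]
R4 ← R4 + (5)·R1: [0, 16]
R3 ← R3 + (4)·R2: [0, 0]
R4 ← R4 + (4)·R2: [0, 0]
2 pivots among 2 columns.
Every column is a pivot column, so the columns are linearly independent.

yes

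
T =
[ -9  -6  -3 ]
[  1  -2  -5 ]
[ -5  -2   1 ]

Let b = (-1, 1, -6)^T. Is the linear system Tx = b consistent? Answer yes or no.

Row reduce the augmented matrix [T | b].
R2 ← R2 + (1/9)·R1: [0, -8/3, -16/3, 8/9]
R3 ← R3 − (5/9)·R1: [0, 4/3, 8/3, -49/9]
R3 ← R3 + (1/2)·R2: [0, 0, 0, -5]
The echelon form has 3 nonzero rows; the last pivot sits in the augmented column, so rank(T) = 2 but rank([T|b]) = 3.
Since the ranks differ, the system is inconsistent.

no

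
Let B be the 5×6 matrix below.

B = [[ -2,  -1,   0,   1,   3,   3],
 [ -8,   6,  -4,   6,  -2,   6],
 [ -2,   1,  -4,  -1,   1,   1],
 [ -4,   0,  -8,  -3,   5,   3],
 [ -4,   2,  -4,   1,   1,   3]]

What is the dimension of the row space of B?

3

Row reduce to echelon form.
R2 ← R2 − (4)·R1: [0, 10, -4, 2, -14, -6]
R3 ← R3 − R1: [0, 2, -4, -2, -2, -2]
R4 ← R4 − (2)·R1: [0, 2, -8, -5, -1, -3]
R5 ← R5 − (2)·R1: [0, 4, -4, -1, -5, -3]
R3 ← R3 − (1/5)·R2: [0, 0, -16/5, -12/5, 4/5, -4/5]
R4 ← R4 − (1/5)·R2: [0, 0, -36/5, -27/5, 9/5, -9/5]
R5 ← R5 − (2/5)·R2: [0, 0, -12/5, -9/5, 3/5, -3/5]
R4 ← R4 − (9/4)·R3: [0, 0, 0, 0, 0, 0]
R5 ← R5 − (3/4)·R3: [0, 0, 0, 0, 0, 0]
Echelon form has 3 nonzero rows, so rank(B) = 3.
The row space has dimension equal to the rank: 3.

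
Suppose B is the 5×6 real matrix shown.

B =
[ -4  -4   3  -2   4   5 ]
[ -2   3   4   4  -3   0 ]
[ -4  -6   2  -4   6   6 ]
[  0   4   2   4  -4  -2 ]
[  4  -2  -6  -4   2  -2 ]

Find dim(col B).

2

Row reduce to echelon form.
R2 ← R2 − (1/2)·R1: [0, 5, 5/2, 5, -5, -5/2]
R3 ← R3 − R1: [0, -2, -1, -2, 2, 1]
R5 ← R5 + R1: [0, -6, -3, -6, 6, 3]
R3 ← R3 + (2/5)·R2: [0, 0, 0, 0, 0, 0]
R4 ← R4 − (4/5)·R2: [0, 0, 0, 0, 0, 0]
R5 ← R5 + (6/5)·R2: [0, 0, 0, 0, 0, 0]
Echelon form has 2 nonzero rows, so rank(B) = 2.
The column space has dimension equal to the rank: 2.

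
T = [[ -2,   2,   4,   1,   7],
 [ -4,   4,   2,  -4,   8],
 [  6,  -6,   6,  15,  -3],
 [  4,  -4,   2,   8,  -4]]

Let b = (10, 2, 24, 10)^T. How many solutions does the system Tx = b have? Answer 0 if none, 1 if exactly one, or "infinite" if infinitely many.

infinite

Row reduce the augmented matrix [T | b].
R2 ← R2 − (2)·R1: [0, 0, -6, -6, -6, -18]
R3 ← R3 + (3)·R1: [0, 0, 18, 18, 18, 54]
R4 ← R4 + (2)·R1: [0, 0, 10, 10, 10, 30]
R3 ← R3 + (3)·R2: [0, 0, 0, 0, 0, 0]
R4 ← R4 + (5/3)·R2: [0, 0, 0, 0, 0, 0]
The echelon form has 2 nonzero rows, and every pivot lies in the first 5 columns, so rank(T) = rank([T|b]) = 2.
The system is consistent.
rank = 2 < 5 unknowns, so there are infinitely many solutions.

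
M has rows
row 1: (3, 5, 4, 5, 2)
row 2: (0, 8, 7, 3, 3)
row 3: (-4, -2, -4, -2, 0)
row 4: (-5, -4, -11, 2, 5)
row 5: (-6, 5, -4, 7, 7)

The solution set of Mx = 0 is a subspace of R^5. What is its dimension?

0

Row reduce to echelon form.
R3 ← R3 + (4/3)·R1: [0, 14/3, 4/3, 14/3, 8/3]
R4 ← R4 + (5/3)·R1: [0, 13/3, -13/3, 31/3, 25/3]
R5 ← R5 + (2)·R1: [0, 15, 4, 17, 11]
R3 ← R3 − (7/12)·R2: [0, 0, -11/4, 35/12, 11/12]
R4 ← R4 − (13/24)·R2: [0, 0, -65/8, 209/24, 161/24]
R5 ← R5 − (15/8)·R2: [0, 0, -73/8, 91/8, 43/8]
R4 ← R4 − (65/22)·R3: [0, 0, 0, 1/11, 4]
R5 ← R5 − (73/22)·R3: [0, 0, 0, 56/33, 7/3]
R5 ← R5 − (56/3)·R4: [0, 0, 0, 0, -217/3]
5 nonzero rows, so rank(M) = 5.
M has 5 columns; by rank–nullity, nullity = 5 − 5 = 0.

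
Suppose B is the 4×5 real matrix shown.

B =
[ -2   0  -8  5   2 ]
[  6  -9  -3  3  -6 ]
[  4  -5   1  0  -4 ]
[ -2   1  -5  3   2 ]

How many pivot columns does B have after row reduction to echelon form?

Row reduce to echelon form.
R2 ← R2 + (3)·R1: [0, -9, -27, 18, 0]
R3 ← R3 + (2)·R1: [0, -5, -15, 10, 0]
R4 ← R4 − R1: [0, 1, 3, -2, 0]
R3 ← R3 − (5/9)·R2: [0, 0, 0, 0, 0]
R4 ← R4 + (1/9)·R2: [0, 0, 0, 0, 0]
Echelon form has 2 nonzero rows, so rank(B) = 2.
Each nonzero row contributes one pivot column: 2 pivot columns.

2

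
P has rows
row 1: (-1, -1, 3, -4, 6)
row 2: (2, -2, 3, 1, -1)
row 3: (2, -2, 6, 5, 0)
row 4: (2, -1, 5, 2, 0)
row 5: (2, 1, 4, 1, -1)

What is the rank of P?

4

Row reduce to echelon form.
R2 ← R2 + (2)·R1: [0, -4, 9, -7, 11]
R3 ← R3 + (2)·R1: [0, -4, 12, -3, 12]
R4 ← R4 + (2)·R1: [0, -3, 11, -6, 12]
R5 ← R5 + (2)·R1: [0, -1, 10, -7, 11]
R3 ← R3 − R2: [0, 0, 3, 4, 1]
R4 ← R4 − (3/4)·R2: [0, 0, 17/4, -3/4, 15/4]
R5 ← R5 − (1/4)·R2: [0, 0, 31/4, -21/4, 33/4]
R4 ← R4 − (17/12)·R3: [0, 0, 0, -77/12, 7/3]
R5 ← R5 − (31/12)·R3: [0, 0, 0, -187/12, 17/3]
R5 ← R5 − (17/7)·R4: [0, 0, 0, 0, 0]
Echelon form has 4 nonzero rows, so rank(P) = 4.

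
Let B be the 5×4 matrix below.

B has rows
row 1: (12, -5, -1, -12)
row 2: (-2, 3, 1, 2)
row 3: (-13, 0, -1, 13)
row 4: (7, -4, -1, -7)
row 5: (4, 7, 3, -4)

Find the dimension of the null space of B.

2

Row reduce to echelon form.
R2 ← R2 + (1/6)·R1: [0, 13/6, 5/6, 0]
R3 ← R3 + (13/12)·R1: [0, -65/12, -25/12, 0]
R4 ← R4 − (7/12)·R1: [0, -13/12, -5/12, 0]
R5 ← R5 − (1/3)·R1: [0, 26/3, 10/3, 0]
R3 ← R3 + (5/2)·R2: [0, 0, 0, 0]
R4 ← R4 + (1/2)·R2: [0, 0, 0, 0]
R5 ← R5 − (4)·R2: [0, 0, 0, 0]
2 nonzero rows, so rank(B) = 2.
B has 4 columns; by rank–nullity, nullity = 4 − 2 = 2.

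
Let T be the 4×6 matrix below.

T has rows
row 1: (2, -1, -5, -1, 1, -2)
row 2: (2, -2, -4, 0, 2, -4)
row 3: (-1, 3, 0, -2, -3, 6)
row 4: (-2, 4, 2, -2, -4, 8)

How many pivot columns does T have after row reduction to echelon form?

2

Row reduce to echelon form.
R2 ← R2 − R1: [0, -1, 1, 1, 1, -2]
R3 ← R3 + (1/2)·R1: [0, 5/2, -5/2, -5/2, -5/2, 5]
R4 ← R4 + R1: [0, 3, -3, -3, -3, 6]
R3 ← R3 + (5/2)·R2: [0, 0, 0, 0, 0, 0]
R4 ← R4 + (3)·R2: [0, 0, 0, 0, 0, 0]
Echelon form has 2 nonzero rows, so rank(T) = 2.
Each nonzero row contributes one pivot column: 2 pivot columns.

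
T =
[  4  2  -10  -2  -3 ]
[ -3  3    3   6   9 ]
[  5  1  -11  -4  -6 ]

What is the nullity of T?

3

Row reduce to echelon form.
R2 ← R2 + (3/4)·R1: [0, 9/2, -9/2, 9/2, 27/4]
R3 ← R3 − (5/4)·R1: [0, -3/2, 3/2, -3/2, -9/4]
R3 ← R3 + (1/3)·R2: [0, 0, 0, 0, 0]
2 nonzero rows, so rank(T) = 2.
T has 5 columns; by rank–nullity, nullity = 5 − 2 = 3.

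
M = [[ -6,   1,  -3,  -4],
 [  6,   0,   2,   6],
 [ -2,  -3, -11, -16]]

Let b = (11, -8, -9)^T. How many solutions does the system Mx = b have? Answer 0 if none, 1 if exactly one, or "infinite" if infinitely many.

Row reduce the augmented matrix [M | b].
R2 ← R2 + R1: [0, 1, -1, 2, 3]
R3 ← R3 − (1/3)·R1: [0, -10/3, -10, -44/3, -38/3]
R3 ← R3 + (10/3)·R2: [0, 0, -40/3, -8, -8/3]
The echelon form has 3 nonzero rows, and every pivot lies in the first 4 columns, so rank(M) = rank([M|b]) = 3.
The system is consistent.
rank = 3 < 4 unknowns, so there are infinitely many solutions.

infinite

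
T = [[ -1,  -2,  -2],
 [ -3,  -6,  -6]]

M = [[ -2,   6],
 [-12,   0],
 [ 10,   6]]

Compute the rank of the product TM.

1

First compute TM:
[[  6, -18],
 [ 18, -54]]
Now row reduce the product.
R2 ← R2 − (3)·R1: [0, 0]
1 nonzero row, so rank(TM) = 1.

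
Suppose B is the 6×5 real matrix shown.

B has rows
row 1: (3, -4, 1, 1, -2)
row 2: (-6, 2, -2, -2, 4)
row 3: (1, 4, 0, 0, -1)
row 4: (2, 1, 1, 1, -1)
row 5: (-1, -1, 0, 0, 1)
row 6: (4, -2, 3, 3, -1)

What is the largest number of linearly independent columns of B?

3

Row reduce to echelon form.
R2 ← R2 + (2)·R1: [0, -6, 0, 0, 0]
R3 ← R3 − (1/3)·R1: [0, 16/3, -1/3, -1/3, -1/3]
R4 ← R4 − (2/3)·R1: [0, 11/3, 1/3, 1/3, 1/3]
R5 ← R5 + (1/3)·R1: [0, -7/3, 1/3, 1/3, 1/3]
R6 ← R6 − (4/3)·R1: [0, 10/3, 5/3, 5/3, 5/3]
R3 ← R3 + (8/9)·R2: [0, 0, -1/3, -1/3, -1/3]
R4 ← R4 + (11/18)·R2: [0, 0, 1/3, 1/3, 1/3]
R5 ← R5 − (7/18)·R2: [0, 0, 1/3, 1/3, 1/3]
R6 ← R6 + (5/9)·R2: [0, 0, 5/3, 5/3, 5/3]
R4 ← R4 + R3: [0, 0, 0, 0, 0]
R5 ← R5 + R3: [0, 0, 0, 0, 0]
R6 ← R6 + (5)·R3: [0, 0, 0, 0, 0]
Echelon form has 3 nonzero rows, so rank(B) = 3.
The rank gives the maximum number of linearly independent columns: 3.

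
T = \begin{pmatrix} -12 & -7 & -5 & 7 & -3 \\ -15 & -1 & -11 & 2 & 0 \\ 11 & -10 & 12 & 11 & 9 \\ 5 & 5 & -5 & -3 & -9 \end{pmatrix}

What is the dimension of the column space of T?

Row reduce to echelon form.
R2 ← R2 − (5/4)·R1: [0, 31/4, -19/4, -27/4, 15/4]
R3 ← R3 + (11/12)·R1: [0, -197/12, 89/12, 209/12, 25/4]
R4 ← R4 + (5/12)·R1: [0, 25/12, -85/12, -1/12, -41/4]
R3 ← R3 + (197/93)·R2: [0, 0, -82/31, 290/93, 440/31]
R4 ← R4 − (25/93)·R2: [0, 0, -180/31, 161/93, -349/31]
R4 ← R4 − (90/41)·R3: [0, 0, 0, -629/123, -1739/41]
Echelon form has 4 nonzero rows, so rank(T) = 4.
The column space has dimension equal to the rank: 4.

4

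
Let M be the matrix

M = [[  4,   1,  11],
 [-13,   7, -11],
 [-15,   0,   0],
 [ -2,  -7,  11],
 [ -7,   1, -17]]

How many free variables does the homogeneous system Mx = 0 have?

0

Row reduce to echelon form.
R2 ← R2 + (13/4)·R1: [0, 41/4, 99/4]
R3 ← R3 + (15/4)·R1: [0, 15/4, 165/4]
R4 ← R4 + (1/2)·R1: [0, -13/2, 33/2]
R5 ← R5 + (7/4)·R1: [0, 11/4, 9/4]
R3 ← R3 − (15/41)·R2: [0, 0, 1320/41]
R4 ← R4 + (26/41)·R2: [0, 0, 1320/41]
R5 ← R5 − (11/41)·R2: [0, 0, -180/41]
R4 ← R4 − R3: [0, 0, 0]
R5 ← R5 + (3/22)·R3: [0, 0, 0]
3 nonzero rows, so rank(M) = 3.
M has 3 columns; by rank–nullity, nullity = 3 − 3 = 0.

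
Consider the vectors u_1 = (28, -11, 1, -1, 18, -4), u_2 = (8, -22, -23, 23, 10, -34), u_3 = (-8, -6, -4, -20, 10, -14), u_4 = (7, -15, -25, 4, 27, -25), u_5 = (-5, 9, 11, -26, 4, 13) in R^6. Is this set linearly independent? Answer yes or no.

Form the matrix with these vectors as rows and row reduce.
R2 ← R2 − (2/7)·R1: [0, -132/7, -163/7, 163/7, 34/7, -230/7]
R3 ← R3 + (2/7)·R1: [0, -64/7, -26/7, -142/7, 106/7, -106/7]
R4 ← R4 − (1/4)·R1: [0, -49/4, -101/4, 17/4, 45/2, -24]
R5 ← R5 + (5/28)·R1: [0, 197/28, 313/28, -733/28, 101/14, 86/7]
R3 ← R3 − (16/33)·R2: [0, 0, 250/33, -1042/33, 422/33, 26/33]
R4 ← R4 − (343/528)·R2: [0, 0, -5345/528, -5743/528, 5107/264, -701/264]
R5 ← R5 + (197/528)·R2: [0, 0, 1315/528, -9235/528, 2383/264, 7/264]
R4 ← R4 + (1069/800)·R3: [0, 0, 0, -5307/100, 14573/400, -641/400]
R5 ← R5 − (263/800)·R3: [0, 0, 0, -711/100, 1929/400, -93/400]
R5 ← R5 − (237/1769)·R4: [0, 0, 0, 0, -207/3538, -63/3538]
5 nonzero rows, so the 5 vectors span a space of dimension 5.
Since 5 = 5, the vectors are linearly independent.

yes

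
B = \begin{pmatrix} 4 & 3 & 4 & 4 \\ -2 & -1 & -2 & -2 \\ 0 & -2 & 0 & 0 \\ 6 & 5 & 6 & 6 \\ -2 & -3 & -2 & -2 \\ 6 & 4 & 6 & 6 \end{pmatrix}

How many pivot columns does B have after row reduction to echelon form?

Row reduce to echelon form.
R2 ← R2 + (1/2)·R1: [0, 1/2, 0, 0]
R4 ← R4 − (3/2)·R1: [0, 1/2, 0, 0]
R5 ← R5 + (1/2)·R1: [0, -3/2, 0, 0]
R6 ← R6 − (3/2)·R1: [0, -1/2, 0, 0]
R3 ← R3 + (4)·R2: [0, 0, 0, 0]
R4 ← R4 − R2: [0, 0, 0, 0]
R5 ← R5 + (3)·R2: [0, 0, 0, 0]
R6 ← R6 + R2: [0, 0, 0, 0]
Echelon form has 2 nonzero rows, so rank(B) = 2.
Each nonzero row contributes one pivot column: 2 pivot columns.

2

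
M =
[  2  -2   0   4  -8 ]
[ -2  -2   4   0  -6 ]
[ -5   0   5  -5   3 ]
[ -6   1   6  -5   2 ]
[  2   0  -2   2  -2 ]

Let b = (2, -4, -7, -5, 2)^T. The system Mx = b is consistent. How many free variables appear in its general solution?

Row reduce the augmented matrix [M | b].
R2 ← R2 + R1: [0, -4, 4, 4, -14, -2]
R3 ← R3 + (5/2)·R1: [0, -5, 5, 5, -17, -2]
R4 ← R4 + (3)·R1: [0, -5, 6, 7, -22, 1]
R5 ← R5 − R1: [0, 2, -2, -2, 6, 0]
R3 ← R3 − (5/4)·R2: [0, 0, 0, 0, 1/2, 1/2]
R4 ← R4 − (5/4)·R2: [0, 0, 1, 2, -9/2, 7/2]
R5 ← R5 + (1/2)·R2: [0, 0, 0, 0, -1, -1]
Swap R3 ↔ R4
R5 ← R5 + (2)·R4: [0, 0, 0, 0, 0, 0]
The echelon form has 4 nonzero rows, and every pivot lies in the first 5 columns, so rank(M) = rank([M|b]) = 4.
The system is consistent.
Free variables = (unknowns) − (rank) = 5 − 4 = 1.

1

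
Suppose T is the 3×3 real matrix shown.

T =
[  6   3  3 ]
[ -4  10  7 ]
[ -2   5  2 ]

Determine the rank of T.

Row reduce to echelon form.
R2 ← R2 + (2/3)·R1: [0, 12, 9]
R3 ← R3 + (1/3)·R1: [0, 6, 3]
R3 ← R3 − (1/2)·R2: [0, 0, -3/2]
Echelon form has 3 nonzero rows, so rank(T) = 3.

3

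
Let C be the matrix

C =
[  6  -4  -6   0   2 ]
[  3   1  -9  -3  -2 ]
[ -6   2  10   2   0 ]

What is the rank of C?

Row reduce to echelon form.
R2 ← R2 − (1/2)·R1: [0, 3, -6, -3, -3]
R3 ← R3 + R1: [0, -2, 4, 2, 2]
R3 ← R3 + (2/3)·R2: [0, 0, 0, 0, 0]
Echelon form has 2 nonzero rows, so rank(C) = 2.

2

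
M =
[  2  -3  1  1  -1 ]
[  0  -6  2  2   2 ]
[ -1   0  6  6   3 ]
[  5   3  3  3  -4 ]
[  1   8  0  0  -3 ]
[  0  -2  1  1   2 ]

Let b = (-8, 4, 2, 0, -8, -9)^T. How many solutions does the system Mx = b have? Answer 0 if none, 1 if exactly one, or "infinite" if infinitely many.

Row reduce the augmented matrix [M | b].
R3 ← R3 + (1/2)·R1: [0, -3/2, 13/2, 13/2, 5/2, -2]
R4 ← R4 − (5/2)·R1: [0, 21/2, 1/2, 1/2, -3/2, 20]
R5 ← R5 − (1/2)·R1: [0, 19/2, -1/2, -1/2, -5/2, -4]
R3 ← R3 − (1/4)·R2: [0, 0, 6, 6, 2, -3]
R4 ← R4 + (7/4)·R2: [0, 0, 4, 4, 2, 27]
R5 ← R5 + (19/12)·R2: [0, 0, 8/3, 8/3, 2/3, 7/3]
R6 ← R6 − (1/3)·R2: [0, 0, 1/3, 1/3, 4/3, -31/3]
R4 ← R4 − (2/3)·R3: [0, 0, 0, 0, 2/3, 29]
R5 ← R5 − (4/9)·R3: [0, 0, 0, 0, -2/9, 11/3]
R6 ← R6 − (1/18)·R3: [0, 0, 0, 0, 11/9, -61/6]
R5 ← R5 + (1/3)·R4: [0, 0, 0, 0, 0, 40/3]
R6 ← R6 − (11/6)·R4: [0, 0, 0, 0, 0, -190/3]
R6 ← R6 + (19/4)·R5: [0, 0, 0, 0, 0, 0]
The echelon form has 5 nonzero rows; the last pivot sits in the augmented column, so rank(M) = 4 but rank([M|b]) = 5.
Since the ranks differ, the system is inconsistent.
It has no solutions.

0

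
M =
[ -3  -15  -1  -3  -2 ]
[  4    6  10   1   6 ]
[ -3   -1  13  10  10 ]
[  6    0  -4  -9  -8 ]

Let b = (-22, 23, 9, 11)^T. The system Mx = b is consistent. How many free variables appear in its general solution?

1

Row reduce the augmented matrix [M | b].
R2 ← R2 + (4/3)·R1: [0, -14, 26/3, -3, 10/3, -19/3]
R3 ← R3 − R1: [0, 14, 14, 13, 12, 31]
R4 ← R4 + (2)·R1: [0, -30, -6, -15, -12, -33]
R3 ← R3 + R2: [0, 0, 68/3, 10, 46/3, 74/3]
R4 ← R4 − (15/7)·R2: [0, 0, -172/7, -60/7, -134/7, -136/7]
R4 ← R4 + (129/119)·R3: [0, 0, 0, 270/119, -300/119, 870/119]
The echelon form has 4 nonzero rows, and every pivot lies in the first 5 columns, so rank(M) = rank([M|b]) = 4.
The system is consistent.
Free variables = (unknowns) − (rank) = 5 − 4 = 1.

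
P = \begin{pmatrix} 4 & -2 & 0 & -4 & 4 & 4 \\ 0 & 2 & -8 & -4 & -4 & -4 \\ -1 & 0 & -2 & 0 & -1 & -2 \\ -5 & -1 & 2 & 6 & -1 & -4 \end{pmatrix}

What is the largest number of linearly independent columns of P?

3

Row reduce to echelon form.
R3 ← R3 + (1/4)·R1: [0, -1/2, -2, -1, 0, -1]
R4 ← R4 + (5/4)·R1: [0, -7/2, 2, 1, 4, 1]
R3 ← R3 + (1/4)·R2: [0, 0, -4, -2, -1, -2]
R4 ← R4 + (7/4)·R2: [0, 0, -12, -6, -3, -6]
R4 ← R4 − (3)·R3: [0, 0, 0, 0, 0, 0]
Echelon form has 3 nonzero rows, so rank(P) = 3.
The rank gives the maximum number of linearly independent columns: 3.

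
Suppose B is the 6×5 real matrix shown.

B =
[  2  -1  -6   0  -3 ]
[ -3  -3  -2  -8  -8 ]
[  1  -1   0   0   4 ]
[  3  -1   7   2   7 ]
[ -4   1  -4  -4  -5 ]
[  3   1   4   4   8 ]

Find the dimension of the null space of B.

Row reduce to echelon form.
R2 ← R2 + (3/2)·R1: [0, -9/2, -11, -8, -25/2]
R3 ← R3 − (1/2)·R1: [0, -1/2, 3, 0, 11/2]
R4 ← R4 − (3/2)·R1: [0, 1/2, 16, 2, 23/2]
R5 ← R5 + (2)·R1: [0, -1, -16, -4, -11]
R6 ← R6 − (3/2)·R1: [0, 5/2, 13, 4, 25/2]
R3 ← R3 − (1/9)·R2: [0, 0, 38/9, 8/9, 62/9]
R4 ← R4 + (1/9)·R2: [0, 0, 133/9, 10/9, 91/9]
R5 ← R5 − (2/9)·R2: [0, 0, -122/9, -20/9, -74/9]
R6 ← R6 + (5/9)·R2: [0, 0, 62/9, -4/9, 50/9]
R4 ← R4 − (7/2)·R3: [0, 0, 0, -2, -14]
R5 ← R5 + (61/19)·R3: [0, 0, 0, 12/19, 264/19]
R6 ← R6 − (31/19)·R3: [0, 0, 0, -36/19, -108/19]
R5 ← R5 + (6/19)·R4: [0, 0, 0, 0, 180/19]
R6 ← R6 − (18/19)·R4: [0, 0, 0, 0, 144/19]
R6 ← R6 − (4/5)·R5: [0, 0, 0, 0, 0]
5 nonzero rows, so rank(B) = 5.
B has 5 columns; by rank–nullity, nullity = 5 − 5 = 0.

0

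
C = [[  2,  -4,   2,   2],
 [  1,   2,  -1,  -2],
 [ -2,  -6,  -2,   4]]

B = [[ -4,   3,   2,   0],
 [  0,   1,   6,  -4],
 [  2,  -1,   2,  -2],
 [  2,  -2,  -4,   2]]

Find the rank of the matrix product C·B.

First compute CB:
[[  0,  -4, -24,  16],
 [-10,  10,  20, -10],
 [ 12, -18, -60,  36]]
Now row reduce the product.
Swap R1 ↔ R2
R3 ← R3 + (6/5)·R1: [0, -6, -36, 24]
R3 ← R3 − (3/2)·R2: [0, 0, 0, 0]
2 nonzero rows, so rank(CB) = 2.

2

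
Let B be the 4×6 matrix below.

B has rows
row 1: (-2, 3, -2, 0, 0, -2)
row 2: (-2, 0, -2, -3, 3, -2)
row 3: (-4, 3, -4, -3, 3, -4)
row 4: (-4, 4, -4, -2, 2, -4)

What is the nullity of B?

4

Row reduce to echelon form.
R2 ← R2 − R1: [0, -3, 0, -3, 3, 0]
R3 ← R3 − (2)·R1: [0, -3, 0, -3, 3, 0]
R4 ← R4 − (2)·R1: [0, -2, 0, -2, 2, 0]
R3 ← R3 − R2: [0, 0, 0, 0, 0, 0]
R4 ← R4 − (2/3)·R2: [0, 0, 0, 0, 0, 0]
2 nonzero rows, so rank(B) = 2.
B has 6 columns; by rank–nullity, nullity = 6 − 2 = 4.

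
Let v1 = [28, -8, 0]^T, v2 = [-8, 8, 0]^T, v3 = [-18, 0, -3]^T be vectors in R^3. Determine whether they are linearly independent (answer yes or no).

yes

Form the matrix with these vectors as rows and row reduce.
R2 ← R2 + (2/7)·R1: [0, 40/7, 0]
R3 ← R3 + (9/14)·R1: [0, -36/7, -3]
R3 ← R3 + (9/10)·R2: [0, 0, -3]
3 nonzero rows, so the 3 vectors span a space of dimension 3.
Since 3 = 3, the vectors are linearly independent.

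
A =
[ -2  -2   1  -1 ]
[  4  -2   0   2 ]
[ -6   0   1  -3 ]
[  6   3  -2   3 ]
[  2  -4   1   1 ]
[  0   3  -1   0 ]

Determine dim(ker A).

Row reduce to echelon form.
R2 ← R2 + (2)·R1: [0, -6, 2, 0]
R3 ← R3 − (3)·R1: [0, 6, -2, 0]
R4 ← R4 + (3)·R1: [0, -3, 1, 0]
R5 ← R5 + R1: [0, -6, 2, 0]
R3 ← R3 + R2: [0, 0, 0, 0]
R4 ← R4 − (1/2)·R2: [0, 0, 0, 0]
R5 ← R5 − R2: [0, 0, 0, 0]
R6 ← R6 + (1/2)·R2: [0, 0, 0, 0]
2 nonzero rows, so rank(A) = 2.
A has 4 columns; by rank–nullity, nullity = 4 − 2 = 2.

2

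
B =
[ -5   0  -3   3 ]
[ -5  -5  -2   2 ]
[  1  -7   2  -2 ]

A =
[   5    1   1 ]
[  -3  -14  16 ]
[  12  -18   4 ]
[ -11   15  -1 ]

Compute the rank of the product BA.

First compute BA:
[[-94,  94, -20],
 [-56, 131, -95],
 [ 72,  33, -101]]
Now row reduce the product.
R2 ← R2 − (28/47)·R1: [0, 75, -3905/47]
R3 ← R3 + (36/47)·R1: [0, 105, -5467/47]
R3 ← R3 − (7/5)·R2: [0, 0, 0]
2 nonzero rows, so rank(BA) = 2.

2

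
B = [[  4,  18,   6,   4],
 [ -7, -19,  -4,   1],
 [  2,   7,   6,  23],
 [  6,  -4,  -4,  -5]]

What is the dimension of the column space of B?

4

Row reduce to echelon form.
R2 ← R2 + (7/4)·R1: [0, 25/2, 13/2, 8]
R3 ← R3 − (1/2)·R1: [0, -2, 3, 21]
R4 ← R4 − (3/2)·R1: [0, -31, -13, -11]
R3 ← R3 + (4/25)·R2: [0, 0, 101/25, 557/25]
R4 ← R4 + (62/25)·R2: [0, 0, 78/25, 221/25]
R4 ← R4 − (78/101)·R3: [0, 0, 0, -845/101]
Echelon form has 4 nonzero rows, so rank(B) = 4.
The column space has dimension equal to the rank: 4.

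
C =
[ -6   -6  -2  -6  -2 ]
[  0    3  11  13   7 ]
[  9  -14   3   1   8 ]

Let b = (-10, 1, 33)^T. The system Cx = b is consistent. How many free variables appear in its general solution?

Row reduce the augmented matrix [C | b].
R3 ← R3 + (3/2)·R1: [0, -23, 0, -8, 5, 18]
R3 ← R3 + (23/3)·R2: [0, 0, 253/3, 275/3, 176/3, 77/3]
The echelon form has 3 nonzero rows, and every pivot lies in the first 5 columns, so rank(C) = rank([C|b]) = 3.
The system is consistent.
Free variables = (unknowns) − (rank) = 5 − 3 = 2.

2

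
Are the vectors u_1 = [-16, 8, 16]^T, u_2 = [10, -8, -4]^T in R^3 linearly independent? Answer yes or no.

yes

Form the matrix with these vectors as rows and row reduce.
R2 ← R2 + (5/8)·R1: [0, -3, 6]
2 nonzero rows, so the 2 vectors span a space of dimension 2.
Since 2 = 2, the vectors are linearly independent.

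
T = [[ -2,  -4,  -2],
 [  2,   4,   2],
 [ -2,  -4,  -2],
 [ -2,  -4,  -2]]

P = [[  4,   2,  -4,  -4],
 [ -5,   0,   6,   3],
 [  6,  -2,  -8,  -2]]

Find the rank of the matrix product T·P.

0

First compute TP:
[[  0,   0,   0,   0],
 [  0,   0,   0,   0],
 [  0,   0,   0,   0],
 [  0,   0,   0,   0]]
Now row reduce the product.
0 nonzero rows, so rank(TP) = 0.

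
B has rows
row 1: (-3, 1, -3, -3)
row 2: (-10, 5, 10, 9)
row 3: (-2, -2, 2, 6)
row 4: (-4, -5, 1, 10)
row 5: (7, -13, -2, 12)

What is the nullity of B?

Row reduce to echelon form.
R2 ← R2 − (10/3)·R1: [0, 5/3, 20, 19]
R3 ← R3 − (2/3)·R1: [0, -8/3, 4, 8]
R4 ← R4 − (4/3)·R1: [0, -19/3, 5, 14]
R5 ← R5 + (7/3)·R1: [0, -32/3, -9, 5]
R3 ← R3 + (8/5)·R2: [0, 0, 36, 192/5]
R4 ← R4 + (19/5)·R2: [0, 0, 81, 431/5]
R5 ← R5 + (32/5)·R2: [0, 0, 119, 633/5]
R4 ← R4 − (9/4)·R3: [0, 0, 0, -1/5]
R5 ← R5 − (119/36)·R3: [0, 0, 0, -1/3]
R5 ← R5 − (5/3)·R4: [0, 0, 0, 0]
4 nonzero rows, so rank(B) = 4.
B has 4 columns; by rank–nullity, nullity = 4 − 4 = 0.

0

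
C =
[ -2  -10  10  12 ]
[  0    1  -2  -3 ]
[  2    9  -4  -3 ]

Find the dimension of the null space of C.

Row reduce to echelon form.
R3 ← R3 + R1: [0, -1, 6, 9]
R3 ← R3 + R2: [0, 0, 4, 6]
3 nonzero rows, so rank(C) = 3.
C has 4 columns; by rank–nullity, nullity = 4 − 3 = 1.

1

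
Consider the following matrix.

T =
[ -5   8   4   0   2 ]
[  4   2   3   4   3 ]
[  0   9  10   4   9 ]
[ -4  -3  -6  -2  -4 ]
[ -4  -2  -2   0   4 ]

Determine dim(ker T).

0

Row reduce to echelon form.
R2 ← R2 + (4/5)·R1: [0, 42/5, 31/5, 4, 23/5]
R4 ← R4 − (4/5)·R1: [0, -47/5, -46/5, -2, -28/5]
R5 ← R5 − (4/5)·R1: [0, -42/5, -26/5, 0, 12/5]
R3 ← R3 − (15/14)·R2: [0, 0, 47/14, -2/7, 57/14]
R4 ← R4 + (47/42)·R2: [0, 0, -95/42, 52/21, -19/42]
R5 ← R5 + R2: [0, 0, 1, 4, 7]
R4 ← R4 + (95/141)·R3: [0, 0, 0, 322/141, 323/141]
R5 ← R5 − (14/47)·R3: [0, 0, 0, 192/47, 272/47]
R5 ← R5 − (288/161)·R4: [0, 0, 0, 0, 272/161]
5 nonzero rows, so rank(T) = 5.
T has 5 columns; by rank–nullity, nullity = 5 − 5 = 0.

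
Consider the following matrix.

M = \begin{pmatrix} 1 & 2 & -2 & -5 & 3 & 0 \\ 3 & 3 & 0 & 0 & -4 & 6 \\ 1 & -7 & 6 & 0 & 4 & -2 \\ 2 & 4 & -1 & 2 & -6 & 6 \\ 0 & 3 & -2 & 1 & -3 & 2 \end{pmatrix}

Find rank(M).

3

Row reduce to echelon form.
R2 ← R2 − (3)·R1: [0, -3, 6, 15, -13, 6]
R3 ← R3 − R1: [0, -9, 8, 5, 1, -2]
R4 ← R4 − (2)·R1: [0, 0, 3, 12, -12, 6]
R3 ← R3 − (3)·R2: [0, 0, -10, -40, 40, -20]
R5 ← R5 + R2: [0, 0, 4, 16, -16, 8]
R4 ← R4 + (3/10)·R3: [0, 0, 0, 0, 0, 0]
R5 ← R5 + (2/5)·R3: [0, 0, 0, 0, 0, 0]
Echelon form has 3 nonzero rows, so rank(M) = 3.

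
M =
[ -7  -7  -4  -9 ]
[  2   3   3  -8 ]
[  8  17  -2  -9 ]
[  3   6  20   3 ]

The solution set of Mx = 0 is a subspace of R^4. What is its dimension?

Row reduce to echelon form.
R2 ← R2 + (2/7)·R1: [0, 1, 13/7, -74/7]
R3 ← R3 + (8/7)·R1: [0, 9, -46/7, -135/7]
R4 ← R4 + (3/7)·R1: [0, 3, 128/7, -6/7]
R3 ← R3 − (9)·R2: [0, 0, -163/7, 531/7]
R4 ← R4 − (3)·R2: [0, 0, 89/7, 216/7]
R4 ← R4 + (89/163)·R3: [0, 0, 0, 11781/163]
4 nonzero rows, so rank(M) = 4.
M has 4 columns; by rank–nullity, nullity = 4 − 4 = 0.

0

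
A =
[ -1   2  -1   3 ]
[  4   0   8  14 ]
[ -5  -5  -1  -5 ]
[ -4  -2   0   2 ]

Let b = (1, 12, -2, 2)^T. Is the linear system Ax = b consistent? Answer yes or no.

Row reduce the augmented matrix [A | b].
R2 ← R2 + (4)·R1: [0, 8, 4, 26, 16]
R3 ← R3 − (5)·R1: [0, -15, 4, -20, -7]
R4 ← R4 − (4)·R1: [0, -10, 4, -10, -2]
R3 ← R3 + (15/8)·R2: [0, 0, 23/2, 115/4, 23]
R4 ← R4 + (5/4)·R2: [0, 0, 9, 45/2, 18]
R4 ← R4 − (18/23)·R3: [0, 0, 0, 0, 0]
The echelon form has 3 nonzero rows, and every pivot lies in the first 4 columns, so rank(A) = rank([A|b]) = 3.
The system is consistent.

yes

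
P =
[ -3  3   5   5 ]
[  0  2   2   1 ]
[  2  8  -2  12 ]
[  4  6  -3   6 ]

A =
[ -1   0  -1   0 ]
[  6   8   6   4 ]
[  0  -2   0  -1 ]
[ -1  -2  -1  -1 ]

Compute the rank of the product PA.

First compute PA:
[[ 16,   4,  16,   2],
 [ 11,  10,  11,   5],
 [ 34,  44,  34,  22],
 [ 26,  42,  26,  21]]
Now row reduce the product.
R2 ← R2 − (11/16)·R1: [0, 29/4, 0, 29/8]
R3 ← R3 − (17/8)·R1: [0, 71/2, 0, 71/4]
R4 ← R4 − (13/8)·R1: [0, 71/2, 0, 71/4]
R3 ← R3 − (142/29)·R2: [0, 0, 0, 0]
R4 ← R4 − (142/29)·R2: [0, 0, 0, 0]
2 nonzero rows, so rank(PA) = 2.

2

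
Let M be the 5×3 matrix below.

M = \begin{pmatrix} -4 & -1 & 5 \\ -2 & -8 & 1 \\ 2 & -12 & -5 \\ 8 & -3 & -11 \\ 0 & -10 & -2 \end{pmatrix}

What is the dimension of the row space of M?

Row reduce to echelon form.
R2 ← R2 − (1/2)·R1: [0, -15/2, -3/2]
R3 ← R3 + (1/2)·R1: [0, -25/2, -5/2]
R4 ← R4 + (2)·R1: [0, -5, -1]
R3 ← R3 − (5/3)·R2: [0, 0, 0]
R4 ← R4 − (2/3)·R2: [0, 0, 0]
R5 ← R5 − (4/3)·R2: [0, 0, 0]
Echelon form has 2 nonzero rows, so rank(M) = 2.
The row space has dimension equal to the rank: 2.

2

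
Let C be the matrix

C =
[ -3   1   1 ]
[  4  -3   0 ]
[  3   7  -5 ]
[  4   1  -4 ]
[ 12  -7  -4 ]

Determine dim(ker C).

0

Row reduce to echelon form.
R2 ← R2 + (4/3)·R1: [0, -5/3, 4/3]
R3 ← R3 + R1: [0, 8, -4]
R4 ← R4 + (4/3)·R1: [0, 7/3, -8/3]
R5 ← R5 + (4)·R1: [0, -3, 0]
R3 ← R3 + (24/5)·R2: [0, 0, 12/5]
R4 ← R4 + (7/5)·R2: [0, 0, -4/5]
R5 ← R5 − (9/5)·R2: [0, 0, -12/5]
R4 ← R4 + (1/3)·R3: [0, 0, 0]
R5 ← R5 + R3: [0, 0, 0]
3 nonzero rows, so rank(C) = 3.
C has 3 columns; by rank–nullity, nullity = 3 − 3 = 0.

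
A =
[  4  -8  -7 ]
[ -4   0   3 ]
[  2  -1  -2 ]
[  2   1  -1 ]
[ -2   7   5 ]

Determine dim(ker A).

Row reduce to echelon form.
R2 ← R2 + R1: [0, -8, -4]
R3 ← R3 − (1/2)·R1: [0, 3, 3/2]
R4 ← R4 − (1/2)·R1: [0, 5, 5/2]
R5 ← R5 + (1/2)·R1: [0, 3, 3/2]
R3 ← R3 + (3/8)·R2: [0, 0, 0]
R4 ← R4 + (5/8)·R2: [0, 0, 0]
R5 ← R5 + (3/8)·R2: [0, 0, 0]
2 nonzero rows, so rank(A) = 2.
A has 3 columns; by rank–nullity, nullity = 3 − 2 = 1.

1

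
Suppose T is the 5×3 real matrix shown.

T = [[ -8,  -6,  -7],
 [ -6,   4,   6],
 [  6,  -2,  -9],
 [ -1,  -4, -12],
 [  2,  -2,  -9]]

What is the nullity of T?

0

Row reduce to echelon form.
R2 ← R2 − (3/4)·R1: [0, 17/2, 45/4]
R3 ← R3 + (3/4)·R1: [0, -13/2, -57/4]
R4 ← R4 − (1/8)·R1: [0, -13/4, -89/8]
R5 ← R5 + (1/4)·R1: [0, -7/2, -43/4]
R3 ← R3 + (13/17)·R2: [0, 0, -96/17]
R4 ← R4 + (13/34)·R2: [0, 0, -116/17]
R5 ← R5 + (7/17)·R2: [0, 0, -104/17]
R4 ← R4 − (29/24)·R3: [0, 0, 0]
R5 ← R5 − (13/12)·R3: [0, 0, 0]
3 nonzero rows, so rank(T) = 3.
T has 3 columns; by rank–nullity, nullity = 3 − 3 = 0.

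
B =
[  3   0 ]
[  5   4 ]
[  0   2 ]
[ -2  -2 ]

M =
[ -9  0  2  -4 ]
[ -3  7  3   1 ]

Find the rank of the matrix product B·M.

First compute BM:
[[-27,   0,   6, -12],
 [-57,  28,  22, -16],
 [ -6,  14,   6,   2],
 [ 24, -14, -10,   6]]
Now row reduce the product.
R2 ← R2 − (19/9)·R1: [0, 28, 28/3, 28/3]
R3 ← R3 − (2/9)·R1: [0, 14, 14/3, 14/3]
R4 ← R4 + (8/9)·R1: [0, -14, -14/3, -14/3]
R3 ← R3 − (1/2)·R2: [0, 0, 0, 0]
R4 ← R4 + (1/2)·R2: [0, 0, 0, 0]
2 nonzero rows, so rank(BM) = 2.

2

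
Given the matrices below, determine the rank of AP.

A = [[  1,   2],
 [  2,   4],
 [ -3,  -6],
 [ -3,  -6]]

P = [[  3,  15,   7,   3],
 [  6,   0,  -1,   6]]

First compute AP:
[[ 15,  15,   5,  15],
 [ 30,  30,  10,  30],
 [-45, -45, -15, -45],
 [-45, -45, -15, -45]]
Now row reduce the product.
R2 ← R2 − (2)·R1: [0, 0, 0, 0]
R3 ← R3 + (3)·R1: [0, 0, 0, 0]
R4 ← R4 + (3)·R1: [0, 0, 0, 0]
1 nonzero row, so rank(AP) = 1.

1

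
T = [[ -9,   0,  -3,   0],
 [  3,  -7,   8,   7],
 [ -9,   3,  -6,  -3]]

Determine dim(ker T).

Row reduce to echelon form.
R2 ← R2 + (1/3)·R1: [0, -7, 7, 7]
R3 ← R3 − R1: [0, 3, -3, -3]
R3 ← R3 + (3/7)·R2: [0, 0, 0, 0]
2 nonzero rows, so rank(T) = 2.
T has 4 columns; by rank–nullity, nullity = 4 − 2 = 2.

2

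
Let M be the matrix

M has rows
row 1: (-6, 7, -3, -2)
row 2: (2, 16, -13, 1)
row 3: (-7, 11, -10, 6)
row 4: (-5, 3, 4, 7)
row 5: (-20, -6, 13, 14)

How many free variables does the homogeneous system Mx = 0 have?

0

Row reduce to echelon form.
R2 ← R2 + (1/3)·R1: [0, 55/3, -14, 1/3]
R3 ← R3 − (7/6)·R1: [0, 17/6, -13/2, 25/3]
R4 ← R4 − (5/6)·R1: [0, -17/6, 13/2, 26/3]
R5 ← R5 − (10/3)·R1: [0, -88/3, 23, 62/3]
R3 ← R3 − (17/110)·R2: [0, 0, -477/110, 911/110]
R4 ← R4 + (17/110)·R2: [0, 0, 477/110, 959/110]
R5 ← R5 + (8/5)·R2: [0, 0, 3/5, 106/5]
R4 ← R4 + R3: [0, 0, 0, 17]
R5 ← R5 + (22/159)·R3: [0, 0, 0, 3553/159]
R5 ← R5 − (209/159)·R4: [0, 0, 0, 0]
4 nonzero rows, so rank(M) = 4.
M has 4 columns; by rank–nullity, nullity = 4 − 4 = 0.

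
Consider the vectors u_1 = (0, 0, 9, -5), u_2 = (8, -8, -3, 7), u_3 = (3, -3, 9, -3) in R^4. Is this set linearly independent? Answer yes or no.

Form the matrix with these vectors as rows and row reduce.
Swap R1 ↔ R2
R3 ← R3 − (3/8)·R1: [0, 0, 81/8, -45/8]
R3 ← R3 − (9/8)·R2: [0, 0, 0, 0]
2 nonzero rows, so the 3 vectors span a space of dimension 2.
Since 2 < 3, the vectors are linearly dependent.

no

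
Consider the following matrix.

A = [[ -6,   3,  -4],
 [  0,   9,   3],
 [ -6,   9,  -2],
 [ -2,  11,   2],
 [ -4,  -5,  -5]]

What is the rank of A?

Row reduce to echelon form.
R3 ← R3 − R1: [0, 6, 2]
R4 ← R4 − (1/3)·R1: [0, 10, 10/3]
R5 ← R5 − (2/3)·R1: [0, -7, -7/3]
R3 ← R3 − (2/3)·R2: [0, 0, 0]
R4 ← R4 − (10/9)·R2: [0, 0, 0]
R5 ← R5 + (7/9)·R2: [0, 0, 0]
Echelon form has 2 nonzero rows, so rank(A) = 2.

2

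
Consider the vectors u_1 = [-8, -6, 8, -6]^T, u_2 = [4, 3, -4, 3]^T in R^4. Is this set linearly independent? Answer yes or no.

Form the matrix with these vectors as rows and row reduce.
R2 ← R2 + (1/2)·R1: [0, 0, 0, 0]
1 nonzero row, so the 2 vectors span a space of dimension 1.
Since 1 < 2, the vectors are linearly dependent.

no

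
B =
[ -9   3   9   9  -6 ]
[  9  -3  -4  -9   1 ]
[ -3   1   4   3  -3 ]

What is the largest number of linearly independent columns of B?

Row reduce to echelon form.
R2 ← R2 + R1: [0, 0, 5, 0, -5]
R3 ← R3 − (1/3)·R1: [0, 0, 1, 0, -1]
R3 ← R3 − (1/5)·R2: [0, 0, 0, 0, 0]
Echelon form has 2 nonzero rows, so rank(B) = 2.
The rank gives the maximum number of linearly independent columns: 2.

2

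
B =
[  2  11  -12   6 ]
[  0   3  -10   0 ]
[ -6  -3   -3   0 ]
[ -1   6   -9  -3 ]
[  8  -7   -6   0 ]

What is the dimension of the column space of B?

Row reduce to echelon form.
R3 ← R3 + (3)·R1: [0, 30, -39, 18]
R4 ← R4 + (1/2)·R1: [0, 23/2, -15, 0]
R5 ← R5 − (4)·R1: [0, -51, 42, -24]
R3 ← R3 − (10)·R2: [0, 0, 61, 18]
R4 ← R4 − (23/6)·R2: [0, 0, 70/3, 0]
R5 ← R5 + (17)·R2: [0, 0, -128, -24]
R4 ← R4 − (70/183)·R3: [0, 0, 0, -420/61]
R5 ← R5 + (128/61)·R3: [0, 0, 0, 840/61]
R5 ← R5 + (2)·R4: [0, 0, 0, 0]
Echelon form has 4 nonzero rows, so rank(B) = 4.
The column space has dimension equal to the rank: 4.

4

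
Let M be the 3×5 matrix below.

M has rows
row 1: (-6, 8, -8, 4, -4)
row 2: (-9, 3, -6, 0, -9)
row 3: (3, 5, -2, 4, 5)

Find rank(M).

2

Row reduce to echelon form.
R2 ← R2 − (3/2)·R1: [0, -9, 6, -6, -3]
R3 ← R3 + (1/2)·R1: [0, 9, -6, 6, 3]
R3 ← R3 + R2: [0, 0, 0, 0, 0]
Echelon form has 2 nonzero rows, so rank(M) = 2.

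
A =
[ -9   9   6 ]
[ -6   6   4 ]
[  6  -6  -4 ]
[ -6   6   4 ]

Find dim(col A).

Row reduce to echelon form.
R2 ← R2 − (2/3)·R1: [0, 0, 0]
R3 ← R3 + (2/3)·R1: [0, 0, 0]
R4 ← R4 − (2/3)·R1: [0, 0, 0]
Echelon form has 1 nonzero row, so rank(A) = 1.
The column space has dimension equal to the rank: 1.

1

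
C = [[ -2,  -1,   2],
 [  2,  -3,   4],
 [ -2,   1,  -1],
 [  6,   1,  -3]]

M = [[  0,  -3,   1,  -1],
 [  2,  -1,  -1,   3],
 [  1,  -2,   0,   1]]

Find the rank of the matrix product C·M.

First compute CM:
[[  0,   3,  -1,   1],
 [ -2, -11,   5,  -7],
 [  1,   7,  -3,   4],
 [ -1, -13,   5,  -6]]
Now row reduce the product.
Swap R1 ↔ R2
R3 ← R3 + (1/2)·R1: [0, 3/2, -1/2, 1/2]
R4 ← R4 − (1/2)·R1: [0, -15/2, 5/2, -5/2]
R3 ← R3 − (1/2)·R2: [0, 0, 0, 0]
R4 ← R4 + (5/2)·R2: [0, 0, 0, 0]
2 nonzero rows, so rank(CM) = 2.

2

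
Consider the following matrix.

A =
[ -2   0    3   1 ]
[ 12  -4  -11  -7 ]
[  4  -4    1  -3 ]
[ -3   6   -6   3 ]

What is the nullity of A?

Row reduce to echelon form.
R2 ← R2 + (6)·R1: [0, -4, 7, -1]
R3 ← R3 + (2)·R1: [0, -4, 7, -1]
R4 ← R4 − (3/2)·R1: [0, 6, -21/2, 3/2]
R3 ← R3 − R2: [0, 0, 0, 0]
R4 ← R4 + (3/2)·R2: [0, 0, 0, 0]
2 nonzero rows, so rank(A) = 2.
A has 4 columns; by rank–nullity, nullity = 4 − 2 = 2.

2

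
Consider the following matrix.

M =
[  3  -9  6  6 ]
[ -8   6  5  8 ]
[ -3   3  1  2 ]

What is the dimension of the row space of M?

2

Row reduce to echelon form.
R2 ← R2 + (8/3)·R1: [0, -18, 21, 24]
R3 ← R3 + R1: [0, -6, 7, 8]
R3 ← R3 − (1/3)·R2: [0, 0, 0, 0]
Echelon form has 2 nonzero rows, so rank(M) = 2.
The row space has dimension equal to the rank: 2.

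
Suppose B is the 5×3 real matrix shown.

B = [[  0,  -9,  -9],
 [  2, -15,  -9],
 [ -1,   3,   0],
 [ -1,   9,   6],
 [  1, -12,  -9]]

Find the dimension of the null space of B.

1

Row reduce to echelon form.
Swap R1 ↔ R2
R3 ← R3 + (1/2)·R1: [0, -9/2, -9/2]
R4 ← R4 + (1/2)·R1: [0, 3/2, 3/2]
R5 ← R5 − (1/2)·R1: [0, -9/2, -9/2]
R3 ← R3 − (1/2)·R2: [0, 0, 0]
R4 ← R4 + (1/6)·R2: [0, 0, 0]
R5 ← R5 − (1/2)·R2: [0, 0, 0]
2 nonzero rows, so rank(B) = 2.
B has 3 columns; by rank–nullity, nullity = 3 − 2 = 1.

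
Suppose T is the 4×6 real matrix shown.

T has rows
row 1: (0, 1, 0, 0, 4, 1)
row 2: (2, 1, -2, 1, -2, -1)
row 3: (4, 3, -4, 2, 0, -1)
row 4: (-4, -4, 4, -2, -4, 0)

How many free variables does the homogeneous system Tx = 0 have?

4

Row reduce to echelon form.
Swap R1 ↔ R2
R3 ← R3 − (2)·R1: [0, 1, 0, 0, 4, 1]
R4 ← R4 + (2)·R1: [0, -2, 0, 0, -8, -2]
R3 ← R3 − R2: [0, 0, 0, 0, 0, 0]
R4 ← R4 + (2)·R2: [0, 0, 0, 0, 0, 0]
2 nonzero rows, so rank(T) = 2.
T has 6 columns; by rank–nullity, nullity = 6 − 2 = 4.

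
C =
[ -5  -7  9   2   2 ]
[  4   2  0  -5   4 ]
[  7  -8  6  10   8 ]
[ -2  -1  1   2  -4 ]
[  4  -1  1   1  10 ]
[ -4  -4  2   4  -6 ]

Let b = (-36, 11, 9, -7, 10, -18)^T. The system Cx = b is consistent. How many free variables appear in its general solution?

0

Row reduce the augmented matrix [C | b].
R2 ← R2 + (4/5)·R1: [0, -18/5, 36/5, -17/5, 28/5, -89/5]
R3 ← R3 + (7/5)·R1: [0, -89/5, 93/5, 64/5, 54/5, -207/5]
R4 ← R4 − (2/5)·R1: [0, 9/5, -13/5, 6/5, -24/5, 37/5]
R5 ← R5 + (4/5)·R1: [0, -33/5, 41/5, 13/5, 58/5, -94/5]
R6 ← R6 − (4/5)·R1: [0, 8/5, -26/5, 12/5, -38/5, 54/5]
R3 ← R3 − (89/18)·R2: [0, 0, -17, 533/18, -152/9, 839/18]
R4 ← R4 + (1/2)·R2: [0, 0, 1, -1/2, -2, -3/2]
R5 ← R5 − (11/6)·R2: [0, 0, -5, 53/6, 4/3, 83/6]
R6 ← R6 + (4/9)·R2: [0, 0, -2, 8/9, -46/9, 26/9]
R4 ← R4 + (1/17)·R3: [0, 0, 0, 190/153, -458/153, 190/153]
R5 ← R5 − (5/17)·R3: [0, 0, 0, 19/153, 964/153, 19/153]
R6 ← R6 − (2/17)·R3: [0, 0, 0, -397/153, -478/153, -397/153]
R5 ← R5 − (1/10)·R4: [0, 0, 0, 0, 33/5, 0]
R6 ← R6 + (397/190)·R4: [0, 0, 0, 0, -891/95, 0]
R6 ← R6 + (27/19)·R5: [0, 0, 0, 0, 0, 0]
The echelon form has 5 nonzero rows, and every pivot lies in the first 5 columns, so rank(C) = rank([C|b]) = 5.
The system is consistent.
Free variables = (unknowns) − (rank) = 5 − 5 = 0.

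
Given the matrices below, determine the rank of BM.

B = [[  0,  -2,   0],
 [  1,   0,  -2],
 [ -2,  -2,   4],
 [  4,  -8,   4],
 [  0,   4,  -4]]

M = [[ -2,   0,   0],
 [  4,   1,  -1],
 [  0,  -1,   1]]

2

First compute BM:
[[ -8,  -2,   2],
 [ -2,   2,  -2],
 [ -4,  -6,   6],
 [-40, -12,  12],
 [ 16,   8,  -8]]
Now row reduce the product.
R2 ← R2 − (1/4)·R1: [0, 5/2, -5/2]
R3 ← R3 − (1/2)·R1: [0, -5, 5]
R4 ← R4 − (5)·R1: [0, -2, 2]
R5 ← R5 + (2)·R1: [0, 4, -4]
R3 ← R3 + (2)·R2: [0, 0, 0]
R4 ← R4 + (4/5)·R2: [0, 0, 0]
R5 ← R5 − (8/5)·R2: [0, 0, 0]
2 nonzero rows, so rank(BM) = 2.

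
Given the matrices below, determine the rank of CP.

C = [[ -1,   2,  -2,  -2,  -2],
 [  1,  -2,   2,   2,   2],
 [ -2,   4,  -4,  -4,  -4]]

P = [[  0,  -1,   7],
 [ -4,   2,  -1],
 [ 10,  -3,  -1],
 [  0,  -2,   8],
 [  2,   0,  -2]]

First compute CP:
[[-32,  15, -19],
 [ 32, -15,  19],
 [-64,  30, -38]]
Now row reduce the product.
R2 ← R2 + R1: [0, 0, 0]
R3 ← R3 − (2)·R1: [0, 0, 0]
1 nonzero row, so rank(CP) = 1.

1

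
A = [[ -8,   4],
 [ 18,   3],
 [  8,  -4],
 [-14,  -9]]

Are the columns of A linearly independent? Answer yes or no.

yes

Row reduce A to echelon form.
R2 ← R2 + (9/4)·R1: [0, 12]
R3 ← R3 + R1: [0, 0]
R4 ← R4 − (7/4)·R1: [0, -16]
R4 ← R4 + (4/3)·R2: [0, 0]
2 pivots among 2 columns.
Every column is a pivot column, so the columns are linearly independent.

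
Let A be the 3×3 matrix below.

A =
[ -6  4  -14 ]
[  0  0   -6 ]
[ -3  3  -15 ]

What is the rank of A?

Row reduce to echelon form.
R3 ← R3 − (1/2)·R1: [0, 1, -8]
Swap R2 ↔ R3
Echelon form has 3 nonzero rows, so rank(A) = 3.

3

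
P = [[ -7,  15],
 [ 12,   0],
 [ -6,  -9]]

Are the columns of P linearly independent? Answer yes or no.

Row reduce P to echelon form.
R2 ← R2 + (12/7)·R1: [0, 180/7]
R3 ← R3 − (6/7)·R1: [0, -153/7]
R3 ← R3 + (17/20)·R2: [0, 0]
2 pivots among 2 columns.
Every column is a pivot column, so the columns are linearly independent.

yes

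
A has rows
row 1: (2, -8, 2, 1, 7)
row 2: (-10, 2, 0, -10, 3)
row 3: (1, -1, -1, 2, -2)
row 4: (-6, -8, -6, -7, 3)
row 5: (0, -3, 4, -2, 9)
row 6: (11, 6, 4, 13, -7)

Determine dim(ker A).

0

Row reduce to echelon form.
R2 ← R2 + (5)·R1: [0, -38, 10, -5, 38]
R3 ← R3 − (1/2)·R1: [0, 3, -2, 3/2, -11/2]
R4 ← R4 + (3)·R1: [0, -32, 0, -4, 24]
R6 ← R6 − (11/2)·R1: [0, 50, -7, 15/2, -91/2]
R3 ← R3 + (3/38)·R2: [0, 0, -23/19, 21/19, -5/2]
R4 ← R4 − (16/19)·R2: [0, 0, -160/19, 4/19, -8]
R5 ← R5 − (3/38)·R2: [0, 0, 61/19, -61/38, 6]
R6 ← R6 + (25/19)·R2: [0, 0, 117/19, 35/38, 9/2]
R4 ← R4 − (160/23)·R3: [0, 0, 0, -172/23, 216/23]
R5 ← R5 + (61/23)·R3: [0, 0, 0, 61/46, -29/46]
R6 ← R6 + (117/23)·R3: [0, 0, 0, 301/46, -189/23]
R5 ← R5 + (61/344)·R4: [0, 0, 0, 0, 89/86]
R6 ← R6 + (7/8)·R4: [0, 0, 0, 0, 0]
5 nonzero rows, so rank(A) = 5.
A has 5 columns; by rank–nullity, nullity = 5 − 5 = 0.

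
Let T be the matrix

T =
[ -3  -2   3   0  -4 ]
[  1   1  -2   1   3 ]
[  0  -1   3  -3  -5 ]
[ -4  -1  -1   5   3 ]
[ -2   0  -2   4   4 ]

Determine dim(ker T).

3

Row reduce to echelon form.
R2 ← R2 + (1/3)·R1: [0, 1/3, -1, 1, 5/3]
R4 ← R4 − (4/3)·R1: [0, 5/3, -5, 5, 25/3]
R5 ← R5 − (2/3)·R1: [0, 4/3, -4, 4, 20/3]
R3 ← R3 + (3)·R2: [0, 0, 0, 0, 0]
R4 ← R4 − (5)·R2: [0, 0, 0, 0, 0]
R5 ← R5 − (4)·R2: [0, 0, 0, 0, 0]
2 nonzero rows, so rank(T) = 2.
T has 5 columns; by rank–nullity, nullity = 5 − 2 = 3.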